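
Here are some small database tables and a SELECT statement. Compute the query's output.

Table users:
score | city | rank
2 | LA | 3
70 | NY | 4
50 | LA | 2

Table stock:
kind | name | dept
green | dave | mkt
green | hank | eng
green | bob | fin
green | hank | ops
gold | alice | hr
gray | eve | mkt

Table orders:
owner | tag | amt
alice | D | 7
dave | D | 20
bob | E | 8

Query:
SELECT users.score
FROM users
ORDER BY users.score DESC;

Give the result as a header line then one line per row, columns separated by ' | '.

After SELECT (3 rows):
users.score
2
70
50
After ORDER BY (3 rows):
users.score
70
50
2

== RESULT ==
users.score
70
50
2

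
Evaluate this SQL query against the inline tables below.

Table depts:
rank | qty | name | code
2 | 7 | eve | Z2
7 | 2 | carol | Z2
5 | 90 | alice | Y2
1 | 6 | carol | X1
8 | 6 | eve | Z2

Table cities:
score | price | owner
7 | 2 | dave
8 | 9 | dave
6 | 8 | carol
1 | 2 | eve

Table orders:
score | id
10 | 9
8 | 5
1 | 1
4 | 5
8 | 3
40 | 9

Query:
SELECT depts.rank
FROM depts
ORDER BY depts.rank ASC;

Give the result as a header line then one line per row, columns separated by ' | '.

After SELECT (5 rows):
depts.rank
2
7
5
1
8
After ORDER BY (5 rows):
depts.rank
1
2
5
7
8

== RESULT ==
depts.rank
1
2
5
7
8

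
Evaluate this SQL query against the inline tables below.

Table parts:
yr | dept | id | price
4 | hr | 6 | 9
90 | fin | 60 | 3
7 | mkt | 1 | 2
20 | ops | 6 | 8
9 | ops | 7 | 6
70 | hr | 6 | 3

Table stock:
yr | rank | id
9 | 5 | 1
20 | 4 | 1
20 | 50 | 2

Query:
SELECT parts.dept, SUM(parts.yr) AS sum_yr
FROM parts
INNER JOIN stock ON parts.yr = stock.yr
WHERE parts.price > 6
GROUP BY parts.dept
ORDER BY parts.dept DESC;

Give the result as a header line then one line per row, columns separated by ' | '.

== RESULT ==
parts.dept | sum_yr
ops | 40

Derivation:
After JOIN stock (3 rows):
parts.yr | parts.dept | parts.id | parts.price | stock.yr | stock.rank | stock.id
20 | ops | 6 | 8 | 20 | 4 | 1
20 | ops | 6 | 8 | 20 | 50 | 2
9 | ops | 7 | 6 | 9 | 5 | 1
After WHERE (2 rows):
parts.yr | parts.dept | parts.id | parts.price | stock.yr | stock.rank | stock.id
20 | ops | 6 | 8 | 20 | 4 | 1
20 | ops | 6 | 8 | 20 | 50 | 2
After GROUP BY (1 rows):
parts.dept | sum_yr
ops | 40
After ORDER BY (1 rows):
parts.dept | sum_yr
ops | 40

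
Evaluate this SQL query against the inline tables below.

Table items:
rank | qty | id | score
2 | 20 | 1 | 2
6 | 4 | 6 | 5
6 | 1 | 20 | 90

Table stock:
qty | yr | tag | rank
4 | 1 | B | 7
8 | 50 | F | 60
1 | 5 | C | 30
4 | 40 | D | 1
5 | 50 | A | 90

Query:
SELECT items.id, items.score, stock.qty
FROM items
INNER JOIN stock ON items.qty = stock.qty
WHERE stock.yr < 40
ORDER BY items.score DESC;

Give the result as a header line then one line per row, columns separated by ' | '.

After JOIN stock (3 rows):
items.rank | items.qty | items.id | items.score | stock.qty | stock.yr | stock.tag | stock.rank
6 | 4 | 6 | 5 | 4 | 1 | B | 7
6 | 4 | 6 | 5 | 4 | 40 | D | 1
6 | 1 | 20 | 90 | 1 | 5 | C | 30
After WHERE (2 rows):
items.rank | items.qty | items.id | items.score | stock.qty | stock.yr | stock.tag | stock.rank
6 | 4 | 6 | 5 | 4 | 1 | B | 7
6 | 1 | 20 | 90 | 1 | 5 | C | 30
After SELECT (2 rows):
items.id | items.score | stock.qty
6 | 5 | 4
20 | 90 | 1
After ORDER BY (2 rows):
items.id | items.score | stock.qty
20 | 90 | 1
6 | 5 | 4

== RESULT ==
items.id | items.score | stock.qty
20 | 90 | 1
6 | 5 | 4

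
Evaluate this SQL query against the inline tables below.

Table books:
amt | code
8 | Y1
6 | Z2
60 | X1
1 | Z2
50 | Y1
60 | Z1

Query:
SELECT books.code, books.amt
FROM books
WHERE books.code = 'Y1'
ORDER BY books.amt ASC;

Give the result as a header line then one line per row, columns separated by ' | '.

== RESULT ==
books.code | books.amt
Y1 | 8
Y1 | 50

Derivation:
After WHERE (2 rows):
books.amt | books.code
8 | Y1
50 | Y1
After SELECT (2 rows):
books.code | books.amt
Y1 | 8
Y1 | 50
After ORDER BY (2 rows):
books.code | books.amt
Y1 | 8
Y1 | 50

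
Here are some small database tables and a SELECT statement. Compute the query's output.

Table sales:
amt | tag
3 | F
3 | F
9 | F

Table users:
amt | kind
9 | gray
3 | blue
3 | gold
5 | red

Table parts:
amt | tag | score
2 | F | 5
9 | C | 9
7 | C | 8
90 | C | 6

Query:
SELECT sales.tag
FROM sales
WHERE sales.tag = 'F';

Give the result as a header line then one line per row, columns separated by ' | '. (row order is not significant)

After WHERE (3 rows):
sales.amt | sales.tag
3 | F
3 | F
9 | F
After SELECT (3 rows):
sales.tag
F
F
F

== RESULT ==
sales.tag
F
F
F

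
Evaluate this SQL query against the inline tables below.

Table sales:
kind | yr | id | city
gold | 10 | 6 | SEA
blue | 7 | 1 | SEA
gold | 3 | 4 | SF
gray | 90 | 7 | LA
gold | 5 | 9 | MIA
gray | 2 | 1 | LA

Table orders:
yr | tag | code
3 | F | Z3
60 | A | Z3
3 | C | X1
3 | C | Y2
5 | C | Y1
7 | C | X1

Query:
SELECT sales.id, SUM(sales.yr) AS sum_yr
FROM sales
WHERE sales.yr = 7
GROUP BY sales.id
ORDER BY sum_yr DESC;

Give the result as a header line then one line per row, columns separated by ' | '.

== RESULT ==
sales.id | sum_yr
1 | 7

Derivation:
After WHERE (1 rows):
sales.kind | sales.yr | sales.id | sales.city
blue | 7 | 1 | SEA
After GROUP BY (1 rows):
sales.id | sum_yr
1 | 7
After ORDER BY (1 rows):
sales.id | sum_yr
1 | 7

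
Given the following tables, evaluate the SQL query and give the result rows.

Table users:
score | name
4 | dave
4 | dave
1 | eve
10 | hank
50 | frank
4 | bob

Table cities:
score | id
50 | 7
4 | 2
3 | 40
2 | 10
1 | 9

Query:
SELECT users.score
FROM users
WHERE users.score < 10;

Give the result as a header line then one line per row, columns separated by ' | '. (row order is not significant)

After WHERE (4 rows):
users.score | users.name
4 | dave
4 | dave
1 | eve
4 | bob
After SELECT (4 rows):
users.score
4
4
1
4

== RESULT ==
users.score
4
4
1
4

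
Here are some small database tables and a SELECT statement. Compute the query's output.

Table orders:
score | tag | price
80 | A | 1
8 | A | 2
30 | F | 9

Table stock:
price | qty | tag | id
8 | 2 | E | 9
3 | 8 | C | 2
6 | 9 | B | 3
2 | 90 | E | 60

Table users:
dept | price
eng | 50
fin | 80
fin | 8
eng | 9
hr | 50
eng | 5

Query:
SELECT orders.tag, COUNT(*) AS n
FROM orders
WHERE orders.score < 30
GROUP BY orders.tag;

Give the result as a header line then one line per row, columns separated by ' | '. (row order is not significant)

After WHERE (1 rows):
orders.score | orders.tag | orders.price
8 | A | 2
After GROUP BY (1 rows):
orders.tag | n
A | 1

== RESULT ==
orders.tag | n
A | 1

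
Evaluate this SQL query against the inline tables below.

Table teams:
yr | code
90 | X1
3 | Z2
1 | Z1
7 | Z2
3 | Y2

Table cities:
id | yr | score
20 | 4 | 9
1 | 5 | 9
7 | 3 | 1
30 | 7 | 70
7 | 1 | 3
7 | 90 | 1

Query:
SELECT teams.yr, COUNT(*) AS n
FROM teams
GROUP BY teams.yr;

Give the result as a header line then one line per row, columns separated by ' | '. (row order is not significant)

== RESULT ==
teams.yr | n
90 | 1
3 | 2
1 | 1
7 | 1

Derivation:
After GROUP BY (4 rows):
teams.yr | n
90 | 1
3 | 2
1 | 1
7 | 1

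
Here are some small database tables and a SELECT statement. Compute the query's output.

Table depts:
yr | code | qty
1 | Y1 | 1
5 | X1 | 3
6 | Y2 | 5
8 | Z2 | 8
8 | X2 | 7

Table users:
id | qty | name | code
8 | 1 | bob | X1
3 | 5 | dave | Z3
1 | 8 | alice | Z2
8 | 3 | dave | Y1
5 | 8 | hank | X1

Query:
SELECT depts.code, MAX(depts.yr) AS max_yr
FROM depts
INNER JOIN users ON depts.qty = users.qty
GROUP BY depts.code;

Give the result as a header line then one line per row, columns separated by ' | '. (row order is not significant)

== RESULT ==
depts.code | max_yr
Y1 | 1
X1 | 5
Y2 | 6
Z2 | 8

Derivation:
After JOIN users (5 rows):
depts.yr | depts.code | depts.qty | users.id | users.qty | users.name | users.code
1 | Y1 | 1 | 8 | 1 | bob | X1
5 | X1 | 3 | 8 | 3 | dave | Y1
6 | Y2 | 5 | 3 | 5 | dave | Z3
8 | Z2 | 8 | 1 | 8 | alice | Z2
8 | Z2 | 8 | 5 | 8 | hank | X1
After GROUP BY (4 rows):
depts.code | max_yr
Y1 | 1
X1 | 5
Y2 | 6
Z2 | 8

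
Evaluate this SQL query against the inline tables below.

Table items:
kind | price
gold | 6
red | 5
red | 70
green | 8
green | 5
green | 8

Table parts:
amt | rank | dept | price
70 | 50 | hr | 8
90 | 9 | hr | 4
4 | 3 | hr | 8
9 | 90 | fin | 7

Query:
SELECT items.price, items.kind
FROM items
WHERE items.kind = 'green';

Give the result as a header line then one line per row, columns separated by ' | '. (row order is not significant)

After WHERE (3 rows):
items.kind | items.price
green | 8
green | 5
green | 8
After SELECT (3 rows):
items.price | items.kind
8 | green
5 | green
8 | green

== RESULT ==
items.price | items.kind
8 | green
5 | green
8 | green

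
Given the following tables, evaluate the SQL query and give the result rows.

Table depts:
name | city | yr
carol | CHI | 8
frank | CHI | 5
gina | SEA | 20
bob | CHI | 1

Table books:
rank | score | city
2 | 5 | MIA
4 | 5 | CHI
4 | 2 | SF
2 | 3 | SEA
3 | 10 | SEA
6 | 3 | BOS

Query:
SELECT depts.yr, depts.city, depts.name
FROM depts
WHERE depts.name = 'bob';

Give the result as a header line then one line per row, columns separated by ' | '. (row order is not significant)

After WHERE (1 rows):
depts.name | depts.city | depts.yr
bob | CHI | 1
After SELECT (1 rows):
depts.yr | depts.city | depts.name
1 | CHI | bob

== RESULT ==
depts.yr | depts.city | depts.name
1 | CHI | bob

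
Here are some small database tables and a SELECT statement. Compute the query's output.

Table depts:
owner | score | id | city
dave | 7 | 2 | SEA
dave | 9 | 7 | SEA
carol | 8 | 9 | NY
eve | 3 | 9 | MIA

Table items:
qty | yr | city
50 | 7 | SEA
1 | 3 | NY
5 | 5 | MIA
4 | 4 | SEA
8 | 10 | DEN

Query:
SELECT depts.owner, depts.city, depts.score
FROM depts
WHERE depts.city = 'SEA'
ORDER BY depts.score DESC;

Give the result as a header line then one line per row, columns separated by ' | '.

== RESULT ==
depts.owner | depts.city | depts.score
dave | SEA | 9
dave | SEA | 7

Derivation:
After WHERE (2 rows):
depts.owner | depts.score | depts.id | depts.city
dave | 7 | 2 | SEA
dave | 9 | 7 | SEA
After SELECT (2 rows):
depts.owner | depts.city | depts.score
dave | SEA | 7
dave | SEA | 9
After ORDER BY (2 rows):
depts.owner | depts.city | depts.score
dave | SEA | 9
dave | SEA | 7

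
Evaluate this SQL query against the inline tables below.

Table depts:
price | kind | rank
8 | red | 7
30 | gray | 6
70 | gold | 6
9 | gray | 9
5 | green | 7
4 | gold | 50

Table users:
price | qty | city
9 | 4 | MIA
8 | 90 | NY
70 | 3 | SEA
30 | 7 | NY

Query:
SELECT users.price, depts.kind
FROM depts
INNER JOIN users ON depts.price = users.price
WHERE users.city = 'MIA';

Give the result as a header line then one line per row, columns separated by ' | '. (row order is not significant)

After JOIN users (4 rows):
depts.price | depts.kind | depts.rank | users.price | users.qty | users.city
8 | red | 7 | 8 | 90 | NY
30 | gray | 6 | 30 | 7 | NY
70 | gold | 6 | 70 | 3 | SEA
9 | gray | 9 | 9 | 4 | MIA
After WHERE (1 rows):
depts.price | depts.kind | depts.rank | users.price | users.qty | users.city
9 | gray | 9 | 9 | 4 | MIA
After SELECT (1 rows):
users.price | depts.kind
9 | gray

== RESULT ==
users.price | depts.kind
9 | gray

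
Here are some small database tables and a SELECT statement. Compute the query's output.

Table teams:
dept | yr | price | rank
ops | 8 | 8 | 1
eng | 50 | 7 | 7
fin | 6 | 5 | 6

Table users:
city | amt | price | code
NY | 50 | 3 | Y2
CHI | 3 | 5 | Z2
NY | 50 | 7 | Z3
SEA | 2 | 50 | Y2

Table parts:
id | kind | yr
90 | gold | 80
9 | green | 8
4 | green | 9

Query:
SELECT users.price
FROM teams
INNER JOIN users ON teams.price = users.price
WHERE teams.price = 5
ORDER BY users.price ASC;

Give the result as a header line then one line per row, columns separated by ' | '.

== RESULT ==
users.price
5

Derivation:
After JOIN users (2 rows):
teams.dept | teams.yr | teams.price | teams.rank | users.city | users.amt | users.price | users.code
eng | 50 | 7 | 7 | NY | 50 | 7 | Z3
fin | 6 | 5 | 6 | CHI | 3 | 5 | Z2
After WHERE (1 rows):
teams.dept | teams.yr | teams.price | teams.rank | users.city | users.amt | users.price | users.code
fin | 6 | 5 | 6 | CHI | 3 | 5 | Z2
After SELECT (1 rows):
users.price
5
After ORDER BY (1 rows):
users.price
5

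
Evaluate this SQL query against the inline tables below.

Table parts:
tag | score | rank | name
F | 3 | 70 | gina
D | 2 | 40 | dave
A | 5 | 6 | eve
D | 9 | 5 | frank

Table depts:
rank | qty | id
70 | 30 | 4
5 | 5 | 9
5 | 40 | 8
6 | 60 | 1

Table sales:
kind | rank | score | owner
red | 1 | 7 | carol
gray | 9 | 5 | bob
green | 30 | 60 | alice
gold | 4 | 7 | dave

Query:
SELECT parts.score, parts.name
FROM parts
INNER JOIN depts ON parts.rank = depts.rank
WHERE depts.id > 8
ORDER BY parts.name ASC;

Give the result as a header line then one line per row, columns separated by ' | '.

After JOIN depts (4 rows):
parts.tag | parts.score | parts.rank | parts.name | depts.rank | depts.qty | depts.id
F | 3 | 70 | gina | 70 | 30 | 4
A | 5 | 6 | eve | 6 | 60 | 1
D | 9 | 5 | frank | 5 | 5 | 9
D | 9 | 5 | frank | 5 | 40 | 8
After WHERE (1 rows):
parts.tag | parts.score | parts.rank | parts.name | depts.rank | depts.qty | depts.id
D | 9 | 5 | frank | 5 | 5 | 9
After SELECT (1 rows):
parts.score | parts.name
9 | frank
After ORDER BY (1 rows):
parts.score | parts.name
9 | frank

== RESULT ==
parts.score | parts.name
9 | frank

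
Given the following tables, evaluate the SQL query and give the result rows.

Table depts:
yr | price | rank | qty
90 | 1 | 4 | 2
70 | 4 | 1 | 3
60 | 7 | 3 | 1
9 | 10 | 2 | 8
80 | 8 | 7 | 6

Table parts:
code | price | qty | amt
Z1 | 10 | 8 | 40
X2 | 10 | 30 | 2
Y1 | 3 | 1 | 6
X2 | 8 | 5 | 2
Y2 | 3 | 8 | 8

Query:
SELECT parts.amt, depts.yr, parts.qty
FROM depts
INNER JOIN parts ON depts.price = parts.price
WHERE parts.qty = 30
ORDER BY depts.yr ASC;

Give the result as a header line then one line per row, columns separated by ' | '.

== RESULT ==
parts.amt | depts.yr | parts.qty
2 | 9 | 30

Derivation:
After JOIN parts (3 rows):
depts.yr | depts.price | depts.rank | depts.qty | parts.code | parts.price | parts.qty | parts.amt
9 | 10 | 2 | 8 | Z1 | 10 | 8 | 40
9 | 10 | 2 | 8 | X2 | 10 | 30 | 2
80 | 8 | 7 | 6 | X2 | 8 | 5 | 2
After WHERE (1 rows):
depts.yr | depts.price | depts.rank | depts.qty | parts.code | parts.price | parts.qty | parts.amt
9 | 10 | 2 | 8 | X2 | 10 | 30 | 2
After SELECT (1 rows):
parts.amt | depts.yr | parts.qty
2 | 9 | 30
After ORDER BY (1 rows):
parts.amt | depts.yr | parts.qty
2 | 9 | 30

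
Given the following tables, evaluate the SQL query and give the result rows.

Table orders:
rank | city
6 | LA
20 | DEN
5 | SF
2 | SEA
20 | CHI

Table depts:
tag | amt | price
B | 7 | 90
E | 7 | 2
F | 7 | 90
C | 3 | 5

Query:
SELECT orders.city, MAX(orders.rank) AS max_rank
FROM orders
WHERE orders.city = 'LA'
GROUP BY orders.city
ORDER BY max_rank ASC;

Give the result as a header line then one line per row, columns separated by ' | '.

After WHERE (1 rows):
orders.rank | orders.city
6 | LA
After GROUP BY (1 rows):
orders.city | max_rank
LA | 6
After ORDER BY (1 rows):
orders.city | max_rank
LA | 6

== RESULT ==
orders.city | max_rank
LA | 6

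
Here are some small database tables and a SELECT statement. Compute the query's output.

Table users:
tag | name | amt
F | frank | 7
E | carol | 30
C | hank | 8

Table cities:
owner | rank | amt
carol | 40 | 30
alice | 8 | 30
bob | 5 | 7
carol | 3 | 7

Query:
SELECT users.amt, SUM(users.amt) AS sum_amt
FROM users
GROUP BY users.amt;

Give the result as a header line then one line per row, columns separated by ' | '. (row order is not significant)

After GROUP BY (3 rows):
users.amt | sum_amt
7 | 7
30 | 30
8 | 8

== RESULT ==
users.amt | sum_amt
7 | 7
30 | 30
8 | 8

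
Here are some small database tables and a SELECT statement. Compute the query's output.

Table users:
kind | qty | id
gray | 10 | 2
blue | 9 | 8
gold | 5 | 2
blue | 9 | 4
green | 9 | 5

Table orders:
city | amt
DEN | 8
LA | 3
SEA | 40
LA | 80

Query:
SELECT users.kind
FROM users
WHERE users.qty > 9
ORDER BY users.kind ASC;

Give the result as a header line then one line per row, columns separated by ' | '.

== RESULT ==
users.kind
gray

Derivation:
After WHERE (1 rows):
users.kind | users.qty | users.id
gray | 10 | 2
After SELECT (1 rows):
users.kind
gray
After ORDER BY (1 rows):
users.kind
gray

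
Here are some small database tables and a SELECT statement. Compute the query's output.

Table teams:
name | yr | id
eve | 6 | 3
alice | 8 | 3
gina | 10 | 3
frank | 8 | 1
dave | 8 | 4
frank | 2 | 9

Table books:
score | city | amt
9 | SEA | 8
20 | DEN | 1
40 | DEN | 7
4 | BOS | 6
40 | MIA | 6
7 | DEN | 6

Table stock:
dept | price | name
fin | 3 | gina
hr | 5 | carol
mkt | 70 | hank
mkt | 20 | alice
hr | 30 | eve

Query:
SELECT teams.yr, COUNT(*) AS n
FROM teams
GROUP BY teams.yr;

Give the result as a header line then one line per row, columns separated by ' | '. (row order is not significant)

After GROUP BY (4 rows):
teams.yr | n
6 | 1
8 | 3
10 | 1
2 | 1

== RESULT ==
teams.yr | n
6 | 1
8 | 3
10 | 1
2 | 1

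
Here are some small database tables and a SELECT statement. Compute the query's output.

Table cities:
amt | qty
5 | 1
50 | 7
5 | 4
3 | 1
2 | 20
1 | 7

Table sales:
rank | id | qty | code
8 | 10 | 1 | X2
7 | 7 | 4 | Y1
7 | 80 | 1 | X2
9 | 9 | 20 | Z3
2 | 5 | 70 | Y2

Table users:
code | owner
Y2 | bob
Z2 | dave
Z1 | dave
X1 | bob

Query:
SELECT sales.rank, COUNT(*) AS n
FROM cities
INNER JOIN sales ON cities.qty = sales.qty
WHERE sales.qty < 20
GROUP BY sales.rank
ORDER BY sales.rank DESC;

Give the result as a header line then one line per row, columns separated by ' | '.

After JOIN sales (6 rows):
cities.amt | cities.qty | sales.rank | sales.id | sales.qty | sales.code
5 | 1 | 8 | 10 | 1 | X2
5 | 1 | 7 | 80 | 1 | X2
5 | 4 | 7 | 7 | 4 | Y1
3 | 1 | 8 | 10 | 1 | X2
3 | 1 | 7 | 80 | 1 | X2
2 | 20 | 9 | 9 | 20 | Z3
After WHERE (5 rows):
cities.amt | cities.qty | sales.rank | sales.id | sales.qty | sales.code
5 | 1 | 8 | 10 | 1 | X2
5 | 1 | 7 | 80 | 1 | X2
5 | 4 | 7 | 7 | 4 | Y1
3 | 1 | 8 | 10 | 1 | X2
3 | 1 | 7 | 80 | 1 | X2
After GROUP BY (2 rows):
sales.rank | n
8 | 2
7 | 3
After ORDER BY (2 rows):
sales.rank | n
8 | 2
7 | 3

== RESULT ==
sales.rank | n
8 | 2
7 | 3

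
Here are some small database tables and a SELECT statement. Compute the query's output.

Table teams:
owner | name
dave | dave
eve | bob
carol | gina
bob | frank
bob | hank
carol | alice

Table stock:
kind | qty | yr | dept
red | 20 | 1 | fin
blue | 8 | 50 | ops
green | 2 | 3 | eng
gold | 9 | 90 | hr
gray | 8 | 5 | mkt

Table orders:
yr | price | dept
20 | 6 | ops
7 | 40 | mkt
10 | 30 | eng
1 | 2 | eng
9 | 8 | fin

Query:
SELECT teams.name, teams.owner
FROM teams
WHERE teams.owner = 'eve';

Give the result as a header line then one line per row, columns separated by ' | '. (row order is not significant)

== RESULT ==
teams.name | teams.owner
bob | eve

Derivation:
After WHERE (1 rows):
teams.owner | teams.name
eve | bob
After SELECT (1 rows):
teams.name | teams.owner
bob | eve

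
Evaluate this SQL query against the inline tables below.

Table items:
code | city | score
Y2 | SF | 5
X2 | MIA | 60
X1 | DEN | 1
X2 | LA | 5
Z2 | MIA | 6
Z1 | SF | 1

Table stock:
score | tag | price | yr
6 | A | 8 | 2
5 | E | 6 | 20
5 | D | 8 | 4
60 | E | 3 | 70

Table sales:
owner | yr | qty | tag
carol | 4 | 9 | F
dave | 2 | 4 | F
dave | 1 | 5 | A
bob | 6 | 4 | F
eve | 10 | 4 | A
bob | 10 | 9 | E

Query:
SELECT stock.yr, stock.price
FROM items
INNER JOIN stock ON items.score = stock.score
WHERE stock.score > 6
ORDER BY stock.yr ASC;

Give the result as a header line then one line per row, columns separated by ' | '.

After JOIN stock (6 rows):
items.code | items.city | items.score | stock.score | stock.tag | stock.price | stock.yr
Y2 | SF | 5 | 5 | E | 6 | 20
Y2 | SF | 5 | 5 | D | 8 | 4
X2 | MIA | 60 | 60 | E | 3 | 70
X2 | LA | 5 | 5 | E | 6 | 20
X2 | LA | 5 | 5 | D | 8 | 4
Z2 | MIA | 6 | 6 | A | 8 | 2
After WHERE (1 rows):
items.code | items.city | items.score | stock.score | stock.tag | stock.price | stock.yr
X2 | MIA | 60 | 60 | E | 3 | 70
After SELECT (1 rows):
stock.yr | stock.price
70 | 3
After ORDER BY (1 rows):
stock.yr | stock.price
70 | 3

== RESULT ==
stock.yr | stock.price
70 | 3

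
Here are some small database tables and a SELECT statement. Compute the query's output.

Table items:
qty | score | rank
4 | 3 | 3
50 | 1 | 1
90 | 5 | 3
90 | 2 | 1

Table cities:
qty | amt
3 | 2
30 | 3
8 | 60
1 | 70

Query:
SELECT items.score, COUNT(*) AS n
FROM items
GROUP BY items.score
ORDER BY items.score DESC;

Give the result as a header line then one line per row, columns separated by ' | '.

== RESULT ==
items.score | n
5 | 1
3 | 1
2 | 1
1 | 1

Derivation:
After GROUP BY (4 rows):
items.score | n
3 | 1
1 | 1
5 | 1
2 | 1
After ORDER BY (4 rows):
items.score | n
5 | 1
3 | 1
2 | 1
1 | 1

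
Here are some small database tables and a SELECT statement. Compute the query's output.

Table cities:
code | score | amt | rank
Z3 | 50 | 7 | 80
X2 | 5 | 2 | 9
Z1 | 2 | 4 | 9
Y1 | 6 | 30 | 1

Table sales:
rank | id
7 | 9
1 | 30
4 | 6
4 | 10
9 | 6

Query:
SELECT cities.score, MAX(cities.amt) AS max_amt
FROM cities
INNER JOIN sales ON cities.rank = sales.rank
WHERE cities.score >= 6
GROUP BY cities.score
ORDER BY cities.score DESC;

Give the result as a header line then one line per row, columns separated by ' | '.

== RESULT ==
cities.score | max_amt
6 | 30

Derivation:
After JOIN sales (3 rows):
cities.code | cities.score | cities.amt | cities.rank | sales.rank | sales.id
X2 | 5 | 2 | 9 | 9 | 6
Z1 | 2 | 4 | 9 | 9 | 6
Y1 | 6 | 30 | 1 | 1 | 30
After WHERE (1 rows):
cities.code | cities.score | cities.amt | cities.rank | sales.rank | sales.id
Y1 | 6 | 30 | 1 | 1 | 30
After GROUP BY (1 rows):
cities.score | max_amt
6 | 30
After ORDER BY (1 rows):
cities.score | max_amt
6 | 30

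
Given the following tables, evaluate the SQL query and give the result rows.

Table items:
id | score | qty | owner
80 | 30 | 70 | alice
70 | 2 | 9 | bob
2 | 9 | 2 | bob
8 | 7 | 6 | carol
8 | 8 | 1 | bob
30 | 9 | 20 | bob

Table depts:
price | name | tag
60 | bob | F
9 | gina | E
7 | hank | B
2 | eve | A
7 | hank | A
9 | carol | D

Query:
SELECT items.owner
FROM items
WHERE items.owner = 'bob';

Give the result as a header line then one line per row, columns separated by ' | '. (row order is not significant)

== RESULT ==
items.owner
bob
bob
bob
bob

Derivation:
After WHERE (4 rows):
items.id | items.score | items.qty | items.owner
70 | 2 | 9 | bob
2 | 9 | 2 | bob
8 | 8 | 1 | bob
30 | 9 | 20 | bob
After SELECT (4 rows):
items.owner
bob
bob
bob
bob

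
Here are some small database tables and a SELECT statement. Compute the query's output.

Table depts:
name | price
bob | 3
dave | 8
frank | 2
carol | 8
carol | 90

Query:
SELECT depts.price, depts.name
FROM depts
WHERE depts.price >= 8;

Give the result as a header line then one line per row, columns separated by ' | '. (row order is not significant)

== RESULT ==
depts.price | depts.name
8 | dave
8 | carol
90 | carol

Derivation:
After WHERE (3 rows):
depts.name | depts.price
dave | 8
carol | 8
carol | 90
After SELECT (3 rows):
depts.price | depts.name
8 | dave
8 | carol
90 | carol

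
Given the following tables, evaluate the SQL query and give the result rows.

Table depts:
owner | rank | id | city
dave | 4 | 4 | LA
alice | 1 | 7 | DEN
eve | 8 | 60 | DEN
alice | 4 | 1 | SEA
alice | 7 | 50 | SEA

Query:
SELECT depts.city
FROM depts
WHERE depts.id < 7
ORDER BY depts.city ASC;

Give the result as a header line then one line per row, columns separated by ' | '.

After WHERE (2 rows):
depts.owner | depts.rank | depts.id | depts.city
dave | 4 | 4 | LA
alice | 4 | 1 | SEA
After SELECT (2 rows):
depts.city
LA
SEA
After ORDER BY (2 rows):
depts.city
LA
SEA

== RESULT ==
depts.city
LA
SEA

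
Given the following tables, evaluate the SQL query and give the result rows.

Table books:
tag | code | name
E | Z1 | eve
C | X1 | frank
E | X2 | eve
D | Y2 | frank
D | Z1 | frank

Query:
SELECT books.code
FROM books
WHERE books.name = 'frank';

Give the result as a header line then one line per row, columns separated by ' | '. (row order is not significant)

After WHERE (3 rows):
books.tag | books.code | books.name
C | X1 | frank
D | Y2 | frank
D | Z1 | frank
After SELECT (3 rows):
books.code
X1
Y2
Z1

== RESULT ==
books.code
X1
Y2
Z1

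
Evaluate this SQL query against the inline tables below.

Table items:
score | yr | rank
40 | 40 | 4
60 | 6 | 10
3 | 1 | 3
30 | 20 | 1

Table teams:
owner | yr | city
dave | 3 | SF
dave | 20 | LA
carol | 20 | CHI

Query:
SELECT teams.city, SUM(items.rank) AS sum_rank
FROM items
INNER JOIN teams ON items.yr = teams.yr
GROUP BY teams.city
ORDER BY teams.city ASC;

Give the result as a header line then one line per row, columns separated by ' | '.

After JOIN teams (2 rows):
items.score | items.yr | items.rank | teams.owner | teams.yr | teams.city
30 | 20 | 1 | dave | 20 | LA
30 | 20 | 1 | carol | 20 | CHI
After GROUP BY (2 rows):
teams.city | sum_rank
LA | 1
CHI | 1
After ORDER BY (2 rows):
teams.city | sum_rank
CHI | 1
LA | 1

== RESULT ==
teams.city | sum_rank
CHI | 1
LA | 1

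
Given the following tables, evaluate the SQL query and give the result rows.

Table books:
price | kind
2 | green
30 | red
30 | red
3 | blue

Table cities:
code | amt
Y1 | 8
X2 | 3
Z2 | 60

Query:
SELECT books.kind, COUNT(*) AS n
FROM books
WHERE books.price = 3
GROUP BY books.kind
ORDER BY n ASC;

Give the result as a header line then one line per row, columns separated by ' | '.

After WHERE (1 rows):
books.price | books.kind
3 | blue
After GROUP BY (1 rows):
books.kind | n
blue | 1
After ORDER BY (1 rows):
books.kind | n
blue | 1

== RESULT ==
books.kind | n
blue | 1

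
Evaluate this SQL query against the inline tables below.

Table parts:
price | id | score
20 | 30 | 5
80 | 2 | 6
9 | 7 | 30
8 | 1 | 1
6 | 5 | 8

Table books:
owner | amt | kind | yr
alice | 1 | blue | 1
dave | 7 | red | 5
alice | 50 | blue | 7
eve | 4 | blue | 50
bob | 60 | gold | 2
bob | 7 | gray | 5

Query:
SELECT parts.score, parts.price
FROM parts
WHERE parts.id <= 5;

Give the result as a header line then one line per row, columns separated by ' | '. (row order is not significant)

== RESULT ==
parts.score | parts.price
6 | 80
1 | 8
8 | 6

Derivation:
After WHERE (3 rows):
parts.price | parts.id | parts.score
80 | 2 | 6
8 | 1 | 1
6 | 5 | 8
After SELECT (3 rows):
parts.score | parts.price
6 | 80
1 | 8
8 | 6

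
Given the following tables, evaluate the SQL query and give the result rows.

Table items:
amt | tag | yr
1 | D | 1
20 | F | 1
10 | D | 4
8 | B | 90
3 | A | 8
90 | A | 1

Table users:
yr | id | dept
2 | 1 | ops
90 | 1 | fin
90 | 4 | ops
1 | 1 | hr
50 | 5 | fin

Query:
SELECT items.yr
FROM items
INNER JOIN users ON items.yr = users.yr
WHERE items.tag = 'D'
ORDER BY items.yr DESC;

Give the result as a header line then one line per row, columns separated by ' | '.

After JOIN users (5 rows):
items.amt | items.tag | items.yr | users.yr | users.id | users.dept
1 | D | 1 | 1 | 1 | hr
20 | F | 1 | 1 | 1 | hr
8 | B | 90 | 90 | 1 | fin
8 | B | 90 | 90 | 4 | ops
90 | A | 1 | 1 | 1 | hr
After WHERE (1 rows):
items.amt | items.tag | items.yr | users.yr | users.id | users.dept
1 | D | 1 | 1 | 1 | hr
After SELECT (1 rows):
items.yr
1
After ORDER BY (1 rows):
items.yr
1

== RESULT ==
items.yr
1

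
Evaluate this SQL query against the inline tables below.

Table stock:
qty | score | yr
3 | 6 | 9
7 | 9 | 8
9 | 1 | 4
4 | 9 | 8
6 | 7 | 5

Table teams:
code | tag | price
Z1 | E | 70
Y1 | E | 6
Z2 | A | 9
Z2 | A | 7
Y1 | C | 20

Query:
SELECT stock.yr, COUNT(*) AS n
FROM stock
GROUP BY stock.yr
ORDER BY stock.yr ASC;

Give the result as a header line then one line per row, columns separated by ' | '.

After GROUP BY (4 rows):
stock.yr | n
9 | 1
8 | 2
4 | 1
5 | 1
After ORDER BY (4 rows):
stock.yr | n
4 | 1
5 | 1
8 | 2
9 | 1

== RESULT ==
stock.yr | n
4 | 1
5 | 1
8 | 2
9 | 1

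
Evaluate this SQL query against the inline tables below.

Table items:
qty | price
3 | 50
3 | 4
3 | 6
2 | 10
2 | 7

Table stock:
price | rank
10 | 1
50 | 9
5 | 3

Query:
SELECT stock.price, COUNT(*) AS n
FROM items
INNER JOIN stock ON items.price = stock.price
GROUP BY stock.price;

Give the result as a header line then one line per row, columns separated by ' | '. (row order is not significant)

== RESULT ==
stock.price | n
50 | 1
10 | 1

Derivation:
After JOIN stock (2 rows):
items.qty | items.price | stock.price | stock.rank
3 | 50 | 50 | 9
2 | 10 | 10 | 1
After GROUP BY (2 rows):
stock.price | n
50 | 1
10 | 1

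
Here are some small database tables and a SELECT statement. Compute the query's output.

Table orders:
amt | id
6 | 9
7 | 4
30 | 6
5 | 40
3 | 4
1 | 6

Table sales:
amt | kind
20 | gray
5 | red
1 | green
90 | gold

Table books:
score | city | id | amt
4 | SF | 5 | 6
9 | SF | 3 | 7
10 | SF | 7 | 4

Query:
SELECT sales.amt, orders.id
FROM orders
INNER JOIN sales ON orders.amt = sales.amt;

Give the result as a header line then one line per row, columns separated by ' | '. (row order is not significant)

== RESULT ==
sales.amt | orders.id
5 | 40
1 | 6

Derivation:
After JOIN sales (2 rows):
orders.amt | orders.id | sales.amt | sales.kind
5 | 40 | 5 | red
1 | 6 | 1 | green
After SELECT (2 rows):
sales.amt | orders.id
5 | 40
1 | 6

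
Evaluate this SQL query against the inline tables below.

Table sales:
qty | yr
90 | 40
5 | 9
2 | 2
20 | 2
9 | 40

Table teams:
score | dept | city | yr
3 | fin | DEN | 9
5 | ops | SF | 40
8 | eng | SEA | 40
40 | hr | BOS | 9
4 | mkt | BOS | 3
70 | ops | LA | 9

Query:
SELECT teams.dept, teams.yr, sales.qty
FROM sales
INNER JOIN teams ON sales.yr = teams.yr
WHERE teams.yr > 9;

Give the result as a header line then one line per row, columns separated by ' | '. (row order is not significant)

After JOIN teams (7 rows):
sales.qty | sales.yr | teams.score | teams.dept | teams.city | teams.yr
90 | 40 | 5 | ops | SF | 40
90 | 40 | 8 | eng | SEA | 40
5 | 9 | 3 | fin | DEN | 9
5 | 9 | 40 | hr | BOS | 9
5 | 9 | 70 | ops | LA | 9
9 | 40 | 5 | ops | SF | 40
9 | 40 | 8 | eng | SEA | 40
After WHERE (4 rows):
sales.qty | sales.yr | teams.score | teams.dept | teams.city | teams.yr
90 | 40 | 5 | ops | SF | 40
90 | 40 | 8 | eng | SEA | 40
9 | 40 | 5 | ops | SF | 40
9 | 40 | 8 | eng | SEA | 40
After SELECT (4 rows):
teams.dept | teams.yr | sales.qty
ops | 40 | 90
eng | 40 | 90
ops | 40 | 9
eng | 40 | 9

== RESULT ==
teams.dept | teams.yr | sales.qty
ops | 40 | 90
eng | 40 | 90
ops | 40 | 9
eng | 40 | 9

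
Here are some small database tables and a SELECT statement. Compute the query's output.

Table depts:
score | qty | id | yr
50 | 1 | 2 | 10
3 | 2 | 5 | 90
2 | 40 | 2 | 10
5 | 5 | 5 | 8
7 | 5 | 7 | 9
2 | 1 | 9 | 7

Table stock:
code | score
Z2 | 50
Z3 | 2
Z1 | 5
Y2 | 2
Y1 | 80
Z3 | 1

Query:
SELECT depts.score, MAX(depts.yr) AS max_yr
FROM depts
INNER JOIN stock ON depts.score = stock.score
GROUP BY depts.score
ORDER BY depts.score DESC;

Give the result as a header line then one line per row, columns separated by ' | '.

== RESULT ==
depts.score | max_yr
50 | 10
5 | 8
2 | 10

Derivation:
After JOIN stock (6 rows):
depts.score | depts.qty | depts.id | depts.yr | stock.code | stock.score
50 | 1 | 2 | 10 | Z2 | 50
2 | 40 | 2 | 10 | Z3 | 2
2 | 40 | 2 | 10 | Y2 | 2
5 | 5 | 5 | 8 | Z1 | 5
2 | 1 | 9 | 7 | Z3 | 2
2 | 1 | 9 | 7 | Y2 | 2
After GROUP BY (3 rows):
depts.score | max_yr
50 | 10
2 | 10
5 | 8
After ORDER BY (3 rows):
depts.score | max_yr
50 | 10
5 | 8
2 | 10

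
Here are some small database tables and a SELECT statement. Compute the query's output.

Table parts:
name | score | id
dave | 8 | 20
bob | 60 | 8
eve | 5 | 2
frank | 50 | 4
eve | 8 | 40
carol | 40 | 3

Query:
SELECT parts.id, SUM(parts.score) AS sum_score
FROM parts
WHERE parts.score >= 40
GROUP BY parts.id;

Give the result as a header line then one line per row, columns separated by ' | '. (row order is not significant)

== RESULT ==
parts.id | sum_score
8 | 60
4 | 50
3 | 40

Derivation:
After WHERE (3 rows):
parts.name | parts.score | parts.id
bob | 60 | 8
frank | 50 | 4
carol | 40 | 3
After GROUP BY (3 rows):
parts.id | sum_score
8 | 60
4 | 50
3 | 40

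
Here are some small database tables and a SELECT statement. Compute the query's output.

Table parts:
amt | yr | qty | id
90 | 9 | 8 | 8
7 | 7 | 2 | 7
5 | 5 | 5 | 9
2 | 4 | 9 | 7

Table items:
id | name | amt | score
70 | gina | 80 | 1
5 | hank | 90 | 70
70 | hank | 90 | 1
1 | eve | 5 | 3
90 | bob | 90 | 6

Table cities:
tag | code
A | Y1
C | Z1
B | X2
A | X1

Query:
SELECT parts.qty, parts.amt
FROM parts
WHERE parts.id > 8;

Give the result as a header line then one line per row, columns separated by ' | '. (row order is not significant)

After WHERE (1 rows):
parts.amt | parts.yr | parts.qty | parts.id
5 | 5 | 5 | 9
After SELECT (1 rows):
parts.qty | parts.amt
5 | 5

== RESULT ==
parts.qty | parts.amt
5 | 5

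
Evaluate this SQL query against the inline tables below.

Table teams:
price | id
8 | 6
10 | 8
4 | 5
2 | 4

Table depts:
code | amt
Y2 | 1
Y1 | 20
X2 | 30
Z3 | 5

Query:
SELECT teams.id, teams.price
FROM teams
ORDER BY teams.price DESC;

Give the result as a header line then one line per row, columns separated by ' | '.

After SELECT (4 rows):
teams.id | teams.price
6 | 8
8 | 10
5 | 4
4 | 2
After ORDER BY (4 rows):
teams.id | teams.price
8 | 10
6 | 8
5 | 4
4 | 2

== RESULT ==
teams.id | teams.price
8 | 10
6 | 8
5 | 4
4 | 2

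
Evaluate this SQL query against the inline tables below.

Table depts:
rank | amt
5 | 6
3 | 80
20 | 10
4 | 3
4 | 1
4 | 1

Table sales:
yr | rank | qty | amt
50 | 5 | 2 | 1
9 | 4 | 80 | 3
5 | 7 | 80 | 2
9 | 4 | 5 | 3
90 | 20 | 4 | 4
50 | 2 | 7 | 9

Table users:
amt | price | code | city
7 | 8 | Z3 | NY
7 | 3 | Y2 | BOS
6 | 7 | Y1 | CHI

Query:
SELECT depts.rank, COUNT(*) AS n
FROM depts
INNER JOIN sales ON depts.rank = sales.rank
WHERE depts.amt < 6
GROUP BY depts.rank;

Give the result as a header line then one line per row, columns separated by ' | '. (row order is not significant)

After JOIN sales (8 rows):
depts.rank | depts.amt | sales.yr | sales.rank | sales.qty | sales.amt
5 | 6 | 50 | 5 | 2 | 1
20 | 10 | 90 | 20 | 4 | 4
4 | 3 | 9 | 4 | 80 | 3
4 | 3 | 9 | 4 | 5 | 3
4 | 1 | 9 | 4 | 80 | 3
4 | 1 | 9 | 4 | 5 | 3
4 | 1 | 9 | 4 | 80 | 3
4 | 1 | 9 | 4 | 5 | 3
After WHERE (6 rows):
depts.rank | depts.amt | sales.yr | sales.rank | sales.qty | sales.amt
4 | 3 | 9 | 4 | 80 | 3
4 | 3 | 9 | 4 | 5 | 3
4 | 1 | 9 | 4 | 80 | 3
4 | 1 | 9 | 4 | 5 | 3
4 | 1 | 9 | 4 | 80 | 3
4 | 1 | 9 | 4 | 5 | 3
After GROUP BY (1 rows):
depts.rank | n
4 | 6

== RESULT ==
depts.rank | n
4 | 6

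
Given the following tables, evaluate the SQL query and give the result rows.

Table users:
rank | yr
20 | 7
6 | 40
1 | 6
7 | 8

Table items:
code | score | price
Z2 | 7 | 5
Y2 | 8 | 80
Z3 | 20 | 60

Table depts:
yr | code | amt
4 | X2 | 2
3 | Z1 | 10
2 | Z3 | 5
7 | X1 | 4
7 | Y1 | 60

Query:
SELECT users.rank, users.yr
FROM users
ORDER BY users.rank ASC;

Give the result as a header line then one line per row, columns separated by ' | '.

== RESULT ==
users.rank | users.yr
1 | 6
6 | 40
7 | 8
20 | 7

Derivation:
After SELECT (4 rows):
users.rank | users.yr
20 | 7
6 | 40
1 | 6
7 | 8
After ORDER BY (4 rows):
users.rank | users.yr
1 | 6
6 | 40
7 | 8
20 | 7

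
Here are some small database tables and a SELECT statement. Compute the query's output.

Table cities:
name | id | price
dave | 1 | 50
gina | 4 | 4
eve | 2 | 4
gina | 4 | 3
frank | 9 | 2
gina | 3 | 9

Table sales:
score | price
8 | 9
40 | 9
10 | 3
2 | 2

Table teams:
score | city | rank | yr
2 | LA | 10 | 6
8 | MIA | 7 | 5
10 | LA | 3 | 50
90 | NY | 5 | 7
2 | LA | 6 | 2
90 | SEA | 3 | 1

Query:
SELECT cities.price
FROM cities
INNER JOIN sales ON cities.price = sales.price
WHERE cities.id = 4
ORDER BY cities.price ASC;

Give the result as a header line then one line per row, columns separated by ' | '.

After JOIN sales (4 rows):
cities.name | cities.id | cities.price | sales.score | sales.price
gina | 4 | 3 | 10 | 3
frank | 9 | 2 | 2 | 2
gina | 3 | 9 | 8 | 9
gina | 3 | 9 | 40 | 9
After WHERE (1 rows):
cities.name | cities.id | cities.price | sales.score | sales.price
gina | 4 | 3 | 10 | 3
After SELECT (1 rows):
cities.price
3
After ORDER BY (1 rows):
cities.price
3

== RESULT ==
cities.price
3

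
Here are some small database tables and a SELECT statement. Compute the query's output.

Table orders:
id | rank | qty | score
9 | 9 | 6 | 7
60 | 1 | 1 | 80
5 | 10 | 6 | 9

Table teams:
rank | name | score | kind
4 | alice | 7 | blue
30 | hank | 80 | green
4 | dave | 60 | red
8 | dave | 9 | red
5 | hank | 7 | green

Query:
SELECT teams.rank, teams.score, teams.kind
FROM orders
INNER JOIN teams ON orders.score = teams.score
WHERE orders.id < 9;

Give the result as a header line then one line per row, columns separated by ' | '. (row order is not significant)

After JOIN teams (4 rows):
orders.id | orders.rank | orders.qty | orders.score | teams.rank | teams.name | teams.score | teams.kind
9 | 9 | 6 | 7 | 4 | alice | 7 | blue
9 | 9 | 6 | 7 | 5 | hank | 7 | green
60 | 1 | 1 | 80 | 30 | hank | 80 | green
5 | 10 | 6 | 9 | 8 | dave | 9 | red
After WHERE (1 rows):
orders.id | orders.rank | orders.qty | orders.score | teams.rank | teams.name | teams.score | teams.kind
5 | 10 | 6 | 9 | 8 | dave | 9 | red
After SELECT (1 rows):
teams.rank | teams.score | teams.kind
8 | 9 | red

== RESULT ==
teams.rank | teams.score | teams.kind
8 | 9 | red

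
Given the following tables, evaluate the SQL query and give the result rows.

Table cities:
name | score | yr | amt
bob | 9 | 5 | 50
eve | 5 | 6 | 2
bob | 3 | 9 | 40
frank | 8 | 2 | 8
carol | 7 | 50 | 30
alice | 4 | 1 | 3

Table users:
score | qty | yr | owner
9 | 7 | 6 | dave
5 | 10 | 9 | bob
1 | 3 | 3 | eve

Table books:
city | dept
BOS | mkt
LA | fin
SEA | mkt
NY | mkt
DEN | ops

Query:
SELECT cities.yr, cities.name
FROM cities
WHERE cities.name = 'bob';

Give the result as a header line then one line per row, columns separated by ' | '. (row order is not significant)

== RESULT ==
cities.yr | cities.name
5 | bob
9 | bob

Derivation:
After WHERE (2 rows):
cities.name | cities.score | cities.yr | cities.amt
bob | 9 | 5 | 50
bob | 3 | 9 | 40
After SELECT (2 rows):
cities.yr | cities.name
5 | bob
9 | bob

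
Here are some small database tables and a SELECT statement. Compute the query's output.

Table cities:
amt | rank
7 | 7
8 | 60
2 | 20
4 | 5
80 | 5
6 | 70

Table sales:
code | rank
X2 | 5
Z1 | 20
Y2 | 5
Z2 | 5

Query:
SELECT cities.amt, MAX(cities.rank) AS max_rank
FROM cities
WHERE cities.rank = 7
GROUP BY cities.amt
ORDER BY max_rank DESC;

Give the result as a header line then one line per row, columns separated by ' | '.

== RESULT ==
cities.amt | max_rank
7 | 7

Derivation:
After WHERE (1 rows):
cities.amt | cities.rank
7 | 7
After GROUP BY (1 rows):
cities.amt | max_rank
7 | 7
After ORDER BY (1 rows):
cities.amt | max_rank
7 | 7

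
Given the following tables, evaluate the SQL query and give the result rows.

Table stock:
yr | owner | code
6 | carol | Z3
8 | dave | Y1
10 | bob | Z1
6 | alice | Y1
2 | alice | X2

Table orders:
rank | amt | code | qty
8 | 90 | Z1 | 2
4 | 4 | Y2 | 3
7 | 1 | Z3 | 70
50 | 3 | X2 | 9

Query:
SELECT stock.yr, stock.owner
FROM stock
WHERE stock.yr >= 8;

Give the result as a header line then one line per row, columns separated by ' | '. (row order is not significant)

After WHERE (2 rows):
stock.yr | stock.owner | stock.code
8 | dave | Y1
10 | bob | Z1
After SELECT (2 rows):
stock.yr | stock.owner
8 | dave
10 | bob

== RESULT ==
stock.yr | stock.owner
8 | dave
10 | bob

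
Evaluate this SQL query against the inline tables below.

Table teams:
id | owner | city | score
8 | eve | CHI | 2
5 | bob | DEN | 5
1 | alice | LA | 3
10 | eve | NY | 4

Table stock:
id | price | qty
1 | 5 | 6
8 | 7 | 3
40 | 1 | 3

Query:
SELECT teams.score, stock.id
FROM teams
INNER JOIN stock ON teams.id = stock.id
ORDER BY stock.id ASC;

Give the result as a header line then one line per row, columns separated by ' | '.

After JOIN stock (2 rows):
teams.id | teams.owner | teams.city | teams.score | stock.id | stock.price | stock.qty
8 | eve | CHI | 2 | 8 | 7 | 3
1 | alice | LA | 3 | 1 | 5 | 6
After SELECT (2 rows):
teams.score | stock.id
2 | 8
3 | 1
After ORDER BY (2 rows):
teams.score | stock.id
3 | 1
2 | 8

== RESULT ==
teams.score | stock.id
3 | 1
2 | 8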